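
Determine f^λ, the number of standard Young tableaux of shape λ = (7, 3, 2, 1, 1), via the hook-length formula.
# SYT of shape (7, 3, 2, 1, 1) = 47775

Hook-length formula: f^λ = n! / Π hook(c), product over all cells c of the Young diagram. For λ = (7, 3, 2, 1, 1), n = 14 boxes. Hook lengths by row (left-to-right, top-to-bottom): [11, 8, 6, 4, 3, 2, 1]; [6, 3, 1]; [4, 1]; [2]; [1]. Product of hooks = 1824768. So f^λ = 14! / 1824768 = 87178291200 / 1824768 = 47775.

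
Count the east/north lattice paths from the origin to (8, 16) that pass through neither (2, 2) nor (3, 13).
Number of paths = 475583

Inclusion–exclusion. Total paths: C(24, 8) = 735471. Through P₁: C(4, 2)·C(20, 6) = 232560. Through P₂: C(16, 3)·C(8, 5) = 31360. Since P₁ is strictly southwest of P₂, a monotone path through both must visit P₁ then P₂; paths through both = C(4, 2)·C(12, 1)·C(8, 5) = 4032. Avoid both = 735471 − 232560 − 31360 + 4032 = 475583.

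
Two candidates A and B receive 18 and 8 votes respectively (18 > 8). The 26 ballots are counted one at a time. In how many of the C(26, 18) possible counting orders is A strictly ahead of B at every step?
Strict-lead orderings = 600875

Total orderings of the 26 votes with 18 for A: C(26, 18) = 1562275. By the Bertrand ballot formula (Cycle Lemma / reflection principle), the number of orderings in which A is strictly ahead of B throughout is (p − q)/(p + q) · C(p + q, p) = (18 − 8)/(18 + 8) · 1562275 = 600875.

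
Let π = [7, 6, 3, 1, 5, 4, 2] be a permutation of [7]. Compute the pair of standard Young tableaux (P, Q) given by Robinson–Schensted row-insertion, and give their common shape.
P = [1, 2] / [3, 4] / [5] / [6] / [7];  Q = [1, 5] / [2, 6] / [3] / [4] / [7];  common shape = (2, 2, 1, 1, 1)

Row-insert the values π_1, π_2, … into P one at a time, bumping the leftmost entry strictly greater than the inserted value down to the next row. The recording tableau Q records, in position (i, j), the step at which that cell was added to P.
  Insert 7 (step 1): P = [7];  Q = [1]
  Insert 6 (step 2): P = [6] / [7];  Q = [1] / [2]
  Insert 3 (step 3): P = [3] / [6] / [7];  Q = [1] / [2] / [3]
  Insert 1 (step 4): P = [1] / [3] / [6] / [7];  Q = [1] / [2] / [3] / [4]
  Insert 5 (step 5): P = [1, 5] / [3] / [6] / [7];  Q = [1, 5] / [2] / [3] / [4]
  Insert 4 (step 6): P = [1, 4] / [3, 5] / [6] / [7];  Q = [1, 5] / [2, 6] / [3] / [4]
  Insert 2 (step 7): P = [1, 2] / [3, 4] / [5] / [6] / [7];  Q = [1, 5] / [2, 6] / [3] / [4] / [7]
Final shape: (2, 2, 1, 1, 1).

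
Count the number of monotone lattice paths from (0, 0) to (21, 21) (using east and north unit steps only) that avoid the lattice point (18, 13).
Number of paths = 504226117065

Total paths from (0, 0) to (21, 21): C(42, 21) = 538257874440. Paths through (18, 13): (paths (0, 0) → (18, 13)) × (paths (18, 13) → (21, 21)) = C(31, 18) · C(11, 3) = 206253075 · 165 = 34031757375. Avoidance count = 538257874440 − 34031757375 = 504226117065.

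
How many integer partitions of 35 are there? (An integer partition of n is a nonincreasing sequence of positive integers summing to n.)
p(35) = 14883

Compute p(n) via the recurrence p(n, m) = p(n, m−1) + p(n−m, m), where p(n, m) counts partitions of n with all parts ≤ m and p(n) = p(n, n). The base cases are p(0, m) = 1 and p(n, 0) = 0 for n > 0. Filling the table yields p(35) = 14883. (Euler's pentagonal recurrence is an alternative.)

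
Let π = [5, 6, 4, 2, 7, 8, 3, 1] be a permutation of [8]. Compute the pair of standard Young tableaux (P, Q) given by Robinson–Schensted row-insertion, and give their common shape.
P = [1, 3, 7, 8] / [2, 6] / [4] / [5];  Q = [1, 2, 5, 6] / [3, 7] / [4] / [8];  common shape = (4, 2, 1, 1)

Row-insert the values π_1, π_2, … into P one at a time, bumping the leftmost entry strictly greater than the inserted value down to the next row. The recording tableau Q records, in position (i, j), the step at which that cell was added to P.
  Insert 5 (step 1): P = [5];  Q = [1]
  Insert 6 (step 2): P = [5, 6];  Q = [1, 2]
  Insert 4 (step 3): P = [4, 6] / [5];  Q = [1, 2] / [3]
  Insert 2 (step 4): P = [2, 6] / [4] / [5];  Q = [1, 2] / [3] / [4]
  Insert 7 (step 5): P = [2, 6, 7] / [4] / [5];  Q = [1, 2, 5] / [3] / [4]
  Insert 8 (step 6): P = [2, 6, 7, 8] / [4] / [5];  Q = [1, 2, 5, 6] / [3] / [4]
  Insert 3 (step 7): P = [2, 3, 7, 8] / [4, 6] / [5];  Q = [1, 2, 5, 6] / [3, 7] / [4]
  Insert 1 (step 8): P = [1, 3, 7, 8] / [2, 6] / [4] / [5];  Q = [1, 2, 5, 6] / [3, 7] / [4] / [8]
Final shape: (4, 2, 1, 1).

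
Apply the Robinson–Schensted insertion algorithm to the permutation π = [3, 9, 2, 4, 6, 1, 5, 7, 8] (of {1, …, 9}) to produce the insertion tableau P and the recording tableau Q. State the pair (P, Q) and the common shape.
P = [1, 4, 5, 7, 8] / [2, 6] / [3, 9];  Q = [1, 2, 5, 8, 9] / [3, 4] / [6, 7];  common shape = (5, 2, 2)

Row-insert the values π_1, π_2, … into P one at a time, bumping the leftmost entry strictly greater than the inserted value down to the next row. The recording tableau Q records, in position (i, j), the step at which that cell was added to P.
  Insert 3 (step 1): P = [3];  Q = [1]
  Insert 9 (step 2): P = [3, 9];  Q = [1, 2]
  Insert 2 (step 3): P = [2, 9] / [3];  Q = [1, 2] / [3]
  Insert 4 (step 4): P = [2, 4] / [3, 9];  Q = [1, 2] / [3, 4]
  Insert 6 (step 5): P = [2, 4, 6] / [3, 9];  Q = [1, 2, 5] / [3, 4]
  Insert 1 (step 6): P = [1, 4, 6] / [2, 9] / [3];  Q = [1, 2, 5] / [3, 4] / [6]
  Insert 5 (step 7): P = [1, 4, 5] / [2, 6] / [3, 9];  Q = [1, 2, 5] / [3, 4] / [6, 7]
  Insert 7 (step 8): P = [1, 4, 5, 7] / [2, 6] / [3, 9];  Q = [1, 2, 5, 8] / [3, 4] / [6, 7]
  Insert 8 (step 9): P = [1, 4, 5, 7, 8] / [2, 6] / [3, 9];  Q = [1, 2, 5, 8, 9] / [3, 4] / [6, 7]
Final shape: (5, 2, 2).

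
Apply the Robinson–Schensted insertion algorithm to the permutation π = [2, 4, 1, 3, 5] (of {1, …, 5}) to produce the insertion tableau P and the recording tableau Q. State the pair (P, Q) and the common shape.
P = [1, 3, 5] / [2, 4];  Q = [1, 2, 5] / [3, 4];  common shape = (3, 2)

Row-insert the values π_1, π_2, … into P one at a time, bumping the leftmost entry strictly greater than the inserted value down to the next row. The recording tableau Q records, in position (i, j), the step at which that cell was added to P.
  Insert 2 (step 1): P = [2];  Q = [1]
  Insert 4 (step 2): P = [2, 4];  Q = [1, 2]
  Insert 1 (step 3): P = [1, 4] / [2];  Q = [1, 2] / [3]
  Insert 3 (step 4): P = [1, 3] / [2, 4];  Q = [1, 2] / [3, 4]
  Insert 5 (step 5): P = [1, 3, 5] / [2, 4];  Q = [1, 2, 5] / [3, 4]
Final shape: (3, 2).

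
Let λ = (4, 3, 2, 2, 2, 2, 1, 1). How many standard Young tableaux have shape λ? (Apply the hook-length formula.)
# SYT of shape (4, 3, 2, 2, 2, 2, 1, 1) = 618800

Hook-length formula: f^λ = n! / Π hook(c), product over all cells c of the Young diagram. For λ = (4, 3, 2, 2, 2, 2, 1, 1), n = 17 boxes. Hook lengths by row (left-to-right, top-to-bottom): [11, 8, 3, 1]; [9, 6, 1]; [7, 4]; [6, 3]; [5, 2]; [4, 1]; [2]; [1]. Product of hooks = 574801920. So f^λ = 17! / 574801920 = 355687428096000 / 574801920 = 618800.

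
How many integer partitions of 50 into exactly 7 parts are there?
p(50, 7 parts) = 8946

Partitions of n into exactly k parts are in bijection with partitions of n − k into at most k parts (subtract 1 from each part). So p(50, exactly 7) = p(43, parts ≤ 7). Computing via the recurrence p(m, j) = p(m, j−1) + p(m−j, j) gives 8946.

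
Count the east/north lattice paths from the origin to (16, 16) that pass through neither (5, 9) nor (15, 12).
Number of paths = 453312302

Inclusion–exclusion. Total paths: C(32, 16) = 601080390. Through P₁: C(14, 5)·C(18, 11) = 63711648. Through P₂: C(27, 15)·C(5, 1) = 86919300. Since P₁ is strictly southwest of P₂, a monotone path through both must visit P₁ then P₂; paths through both = C(14, 5)·C(13, 10)·C(5, 1) = 2862860. Avoid both = 601080390 − 63711648 − 86919300 + 2862860 = 453312302.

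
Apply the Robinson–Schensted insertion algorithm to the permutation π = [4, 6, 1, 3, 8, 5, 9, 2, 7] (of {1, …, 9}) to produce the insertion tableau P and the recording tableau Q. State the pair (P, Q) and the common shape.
P = [1, 2, 5, 7] / [3, 6, 8, 9] / [4];  Q = [1, 2, 5, 7] / [3, 4, 6, 9] / [8];  common shape = (4, 4, 1)

Row-insert the values π_1, π_2, … into P one at a time, bumping the leftmost entry strictly greater than the inserted value down to the next row. The recording tableau Q records, in position (i, j), the step at which that cell was added to P.
  Insert 4 (step 1): P = [4];  Q = [1]
  Insert 6 (step 2): P = [4, 6];  Q = [1, 2]
  Insert 1 (step 3): P = [1, 6] / [4];  Q = [1, 2] / [3]
  Insert 3 (step 4): P = [1, 3] / [4, 6];  Q = [1, 2] / [3, 4]
  Insert 8 (step 5): P = [1, 3, 8] / [4, 6];  Q = [1, 2, 5] / [3, 4]
  Insert 5 (step 6): P = [1, 3, 5] / [4, 6, 8];  Q = [1, 2, 5] / [3, 4, 6]
  Insert 9 (step 7): P = [1, 3, 5, 9] / [4, 6, 8];  Q = [1, 2, 5, 7] / [3, 4, 6]
  Insert 2 (step 8): P = [1, 2, 5, 9] / [3, 6, 8] / [4];  Q = [1, 2, 5, 7] / [3, 4, 6] / [8]
  Insert 7 (step 9): P = [1, 2, 5, 7] / [3, 6, 8, 9] / [4];  Q = [1, 2, 5, 7] / [3, 4, 6, 9] / [8]
Final shape: (4, 4, 1).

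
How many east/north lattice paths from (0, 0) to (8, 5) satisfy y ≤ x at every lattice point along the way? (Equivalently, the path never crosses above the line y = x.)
Number of paths = 572

By the reflection principle (André's argument), the number of monotone paths to (8, 5) with n ≤ m that never go above y = x is C(13, 8) − C(13, 9) = 1287 − 715 = 572.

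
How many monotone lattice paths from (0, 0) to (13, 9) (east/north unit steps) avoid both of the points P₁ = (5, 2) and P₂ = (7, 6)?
Number of paths = 244601

Inclusion–exclusion. Total paths: C(22, 13) = 497420. Through P₁: C(7, 5)·C(15, 8) = 135135. Through P₂: C(13, 7)·C(9, 6) = 144144. Since P₁ is strictly southwest of P₂, a monotone path through both must visit P₁ then P₂; paths through both = C(7, 5)·C(6, 2)·C(9, 6) = 26460. Avoid both = 497420 − 135135 − 144144 + 26460 = 244601.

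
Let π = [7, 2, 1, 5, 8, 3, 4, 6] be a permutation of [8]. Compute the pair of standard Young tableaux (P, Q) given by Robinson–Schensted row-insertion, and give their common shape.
P = [1, 3, 4, 6] / [2, 5, 8] / [7];  Q = [1, 4, 5, 8] / [2, 6, 7] / [3];  common shape = (4, 3, 1)

Row-insert the values π_1, π_2, … into P one at a time, bumping the leftmost entry strictly greater than the inserted value down to the next row. The recording tableau Q records, in position (i, j), the step at which that cell was added to P.
  Insert 7 (step 1): P = [7];  Q = [1]
  Insert 2 (step 2): P = [2] / [7];  Q = [1] / [2]
  Insert 1 (step 3): P = [1] / [2] / [7];  Q = [1] / [2] / [3]
  Insert 5 (step 4): P = [1, 5] / [2] / [7];  Q = [1, 4] / [2] / [3]
  Insert 8 (step 5): P = [1, 5, 8] / [2] / [7];  Q = [1, 4, 5] / [2] / [3]
  Insert 3 (step 6): P = [1, 3, 8] / [2, 5] / [7];  Q = [1, 4, 5] / [2, 6] / [3]
  Insert 4 (step 7): P = [1, 3, 4] / [2, 5, 8] / [7];  Q = [1, 4, 5] / [2, 6, 7] / [3]
  Insert 6 (step 8): P = [1, 3, 4, 6] / [2, 5, 8] / [7];  Q = [1, 4, 5, 8] / [2, 6, 7] / [3]
Final shape: (4, 3, 1).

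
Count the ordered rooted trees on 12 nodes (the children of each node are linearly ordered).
C_11 = 58786

These ordered rooted trees are counted by the Catalan number C_n = (1/(n + 1)) · C(2n, n). For n = 11: C_11 = (1/12) · C(22, 11) = 705432/12 = 58786.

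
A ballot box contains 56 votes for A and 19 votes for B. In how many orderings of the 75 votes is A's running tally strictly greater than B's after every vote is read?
Strict-lead orderings = 141510552115622428

Total orderings of the 75 votes with 56 for A: C(75, 56) = 286845713747883300. By the Bertrand ballot formula (Cycle Lemma / reflection principle), the number of orderings in which A is strictly ahead of B throughout is (p − q)/(p + q) · C(p + q, p) = (56 − 19)/(56 + 19) · 286845713747883300 = 141510552115622428.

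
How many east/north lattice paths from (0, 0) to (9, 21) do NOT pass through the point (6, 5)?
Number of paths = 13859472

Total paths from (0, 0) to (9, 21): C(30, 9) = 14307150. Paths through (6, 5): (paths (0, 0) → (6, 5)) × (paths (6, 5) → (9, 21)) = C(11, 6) · C(19, 3) = 462 · 969 = 447678. Avoidance count = 14307150 − 447678 = 13859472.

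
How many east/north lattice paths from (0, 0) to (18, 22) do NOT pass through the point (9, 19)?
Number of paths = 111860743800

Total paths from (0, 0) to (18, 22): C(40, 18) = 113380261800. Paths through (9, 19): (paths (0, 0) → (9, 19)) × (paths (9, 19) → (18, 22)) = C(28, 9) · C(12, 9) = 6906900 · 220 = 1519518000. Avoidance count = 113380261800 − 1519518000 = 111860743800.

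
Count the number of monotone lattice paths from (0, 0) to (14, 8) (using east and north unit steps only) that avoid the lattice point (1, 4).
Number of paths = 307870

Total paths from (0, 0) to (14, 8): C(22, 14) = 319770. Paths through (1, 4): (paths (0, 0) → (1, 4)) × (paths (1, 4) → (14, 8)) = C(5, 1) · C(17, 13) = 5 · 2380 = 11900. Avoidance count = 319770 − 11900 = 307870.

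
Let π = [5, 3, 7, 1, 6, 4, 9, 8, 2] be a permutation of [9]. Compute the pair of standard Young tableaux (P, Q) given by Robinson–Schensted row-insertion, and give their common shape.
P = [1, 2, 8] / [3, 4, 9] / [5, 6] / [7];  Q = [1, 3, 7] / [2, 5, 8] / [4, 6] / [9];  common shape = (3, 3, 2, 1)

Row-insert the values π_1, π_2, … into P one at a time, bumping the leftmost entry strictly greater than the inserted value down to the next row. The recording tableau Q records, in position (i, j), the step at which that cell was added to P.
  Insert 5 (step 1): P = [5];  Q = [1]
  Insert 3 (step 2): P = [3] / [5];  Q = [1] / [2]
  Insert 7 (step 3): P = [3, 7] / [5];  Q = [1, 3] / [2]
  Insert 1 (step 4): P = [1, 7] / [3] / [5];  Q = [1, 3] / [2] / [4]
  Insert 6 (step 5): P = [1, 6] / [3, 7] / [5];  Q = [1, 3] / [2, 5] / [4]
  Insert 4 (step 6): P = [1, 4] / [3, 6] / [5, 7];  Q = [1, 3] / [2, 5] / [4, 6]
  Insert 9 (step 7): P = [1, 4, 9] / [3, 6] / [5, 7];  Q = [1, 3, 7] / [2, 5] / [4, 6]
  Insert 8 (step 8): P = [1, 4, 8] / [3, 6, 9] / [5, 7];  Q = [1, 3, 7] / [2, 5, 8] / [4, 6]
  Insert 2 (step 9): P = [1, 2, 8] / [3, 4, 9] / [5, 6] / [7];  Q = [1, 3, 7] / [2, 5, 8] / [4, 6] / [9]
Final shape: (3, 3, 2, 1).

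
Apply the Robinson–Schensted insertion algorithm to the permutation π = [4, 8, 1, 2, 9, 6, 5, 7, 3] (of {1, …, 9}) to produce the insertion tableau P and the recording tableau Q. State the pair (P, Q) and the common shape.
P = [1, 2, 3, 7] / [4, 5, 9] / [6] / [8];  Q = [1, 2, 5, 8] / [3, 4, 6] / [7] / [9];  common shape = (4, 3, 1, 1)

Row-insert the values π_1, π_2, … into P one at a time, bumping the leftmost entry strictly greater than the inserted value down to the next row. The recording tableau Q records, in position (i, j), the step at which that cell was added to P.
  Insert 4 (step 1): P = [4];  Q = [1]
  Insert 8 (step 2): P = [4, 8];  Q = [1, 2]
  Insert 1 (step 3): P = [1, 8] / [4];  Q = [1, 2] / [3]
  Insert 2 (step 4): P = [1, 2] / [4, 8];  Q = [1, 2] / [3, 4]
  Insert 9 (step 5): P = [1, 2, 9] / [4, 8];  Q = [1, 2, 5] / [3, 4]
  Insert 6 (step 6): P = [1, 2, 6] / [4, 8, 9];  Q = [1, 2, 5] / [3, 4, 6]
  Insert 5 (step 7): P = [1, 2, 5] / [4, 6, 9] / [8];  Q = [1, 2, 5] / [3, 4, 6] / [7]
  Insert 7 (step 8): P = [1, 2, 5, 7] / [4, 6, 9] / [8];  Q = [1, 2, 5, 8] / [3, 4, 6] / [7]
  Insert 3 (step 9): P = [1, 2, 3, 7] / [4, 5, 9] / [6] / [8];  Q = [1, 2, 5, 8] / [3, 4, 6] / [7] / [9]
Final shape: (4, 3, 1, 1).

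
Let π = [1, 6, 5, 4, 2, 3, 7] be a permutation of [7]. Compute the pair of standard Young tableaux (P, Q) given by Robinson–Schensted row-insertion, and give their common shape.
P = [1, 2, 3, 7] / [4] / [5] / [6];  Q = [1, 2, 6, 7] / [3] / [4] / [5];  common shape = (4, 1, 1, 1)

Row-insert the values π_1, π_2, … into P one at a time, bumping the leftmost entry strictly greater than the inserted value down to the next row. The recording tableau Q records, in position (i, j), the step at which that cell was added to P.
  Insert 1 (step 1): P = [1];  Q = [1]
  Insert 6 (step 2): P = [1, 6];  Q = [1, 2]
  Insert 5 (step 3): P = [1, 5] / [6];  Q = [1, 2] / [3]
  Insert 4 (step 4): P = [1, 4] / [5] / [6];  Q = [1, 2] / [3] / [4]
  Insert 2 (step 5): P = [1, 2] / [4] / [5] / [6];  Q = [1, 2] / [3] / [4] / [5]
  Insert 3 (step 6): P = [1, 2, 3] / [4] / [5] / [6];  Q = [1, 2, 6] / [3] / [4] / [5]
  Insert 7 (step 7): P = [1, 2, 3, 7] / [4] / [5] / [6];  Q = [1, 2, 6, 7] / [3] / [4] / [5]
Final shape: (4, 1, 1, 1).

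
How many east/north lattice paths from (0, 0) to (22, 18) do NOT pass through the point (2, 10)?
Number of paths = 113175126870

Total paths from (0, 0) to (22, 18): C(40, 22) = 113380261800. Paths through (2, 10): (paths (0, 0) → (2, 10)) × (paths (2, 10) → (22, 18)) = C(12, 2) · C(28, 20) = 66 · 3108105 = 205134930. Avoidance count = 113380261800 − 205134930 = 113175126870.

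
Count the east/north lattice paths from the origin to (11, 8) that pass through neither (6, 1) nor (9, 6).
Number of paths = 42360

Inclusion–exclusion. Total paths: C(19, 11) = 75582. Through P₁: C(7, 6)·C(12, 5) = 5544. Through P₂: C(15, 9)·C(4, 2) = 30030. Since P₁ is strictly southwest of P₂, a monotone path through both must visit P₁ then P₂; paths through both = C(7, 6)·C(8, 3)·C(4, 2) = 2352. Avoid both = 75582 − 5544 − 30030 + 2352 = 42360.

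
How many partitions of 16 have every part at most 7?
p(16, parts ≤ 7) = 164

Partitions of 16 with all parts ≤ 7: 7+7+2, 7+7+1+1, 7+6+3, 7+6+2+1, 7+6+1+1+1, 7+5+4, 7+5+3+1, 7+5+2+2, 7+5+2+1+1, 7+5+1+1+1+1, 7+4+4+1, 7+4+3+2, 7+4+3+1+1, 7+4+2+2+1, 7+4+2+1+1+1, 7+4+1+1+1+1+1, 7+3+3+3, 7+3+3+2+1, 7+3+3+1+1+1, 7+3+2+2+2, 7+3+2+2+1+1, 7+3+2+1+1+1+1, 7+3+1+1+1+1+1+1, 7+2+2+2+2+1, 7+2+2+2+1+1+1, 7+2+2+1+1+1+1+1, 7+2+1+1+1+1+1+1+1, 7+1+1+1+1+1+1+1+1+1, 6+6+4, 6+6+3+1, … (164 total). Count = 164.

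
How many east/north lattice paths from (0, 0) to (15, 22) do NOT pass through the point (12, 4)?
Number of paths = 9361779160

Total paths from (0, 0) to (15, 22): C(37, 15) = 9364199760. Paths through (12, 4): (paths (0, 0) → (12, 4)) × (paths (12, 4) → (15, 22)) = C(16, 12) · C(21, 3) = 1820 · 1330 = 2420600. Avoidance count = 9364199760 − 2420600 = 9361779160.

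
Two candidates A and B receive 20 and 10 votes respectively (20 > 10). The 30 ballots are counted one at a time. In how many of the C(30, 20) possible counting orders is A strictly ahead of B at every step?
Strict-lead orderings = 10015005

Total orderings of the 30 votes with 20 for A: C(30, 20) = 30045015. By the Bertrand ballot formula (Cycle Lemma / reflection principle), the number of orderings in which A is strictly ahead of B throughout is (p − q)/(p + q) · C(p + q, p) = (20 − 10)/(20 + 10) · 30045015 = 10015005.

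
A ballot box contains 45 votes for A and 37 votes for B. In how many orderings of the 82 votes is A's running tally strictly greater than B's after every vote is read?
Strict-lead orderings = 28167869114977430180160

Total orderings of the 82 votes with 45 for A: C(82, 45) = 288720658428518659346640. By the Bertrand ballot formula (Cycle Lemma / reflection principle), the number of orderings in which A is strictly ahead of B throughout is (p − q)/(p + q) · C(p + q, p) = (45 − 37)/(45 + 37) · 288720658428518659346640 = 28167869114977430180160.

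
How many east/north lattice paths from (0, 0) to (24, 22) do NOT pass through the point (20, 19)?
Number of paths = 5478056859600

Total paths from (0, 0) to (24, 22): C(46, 24) = 7890371113950. Paths through (20, 19): (paths (0, 0) → (20, 19)) × (paths (20, 19) → (24, 22)) = C(39, 20) · C(7, 4) = 68923264410 · 35 = 2412314254350. Avoidance count = 7890371113950 − 2412314254350 = 5478056859600.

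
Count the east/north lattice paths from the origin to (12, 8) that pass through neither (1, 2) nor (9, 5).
Number of paths = 58702

Inclusion–exclusion. Total paths: C(20, 12) = 125970. Through P₁: C(3, 1)·C(17, 11) = 37128. Through P₂: C(14, 9)·C(6, 3) = 40040. Since P₁ is strictly southwest of P₂, a monotone path through both must visit P₁ then P₂; paths through both = C(3, 1)·C(11, 8)·C(6, 3) = 9900. Avoid both = 125970 − 37128 − 40040 + 9900 = 58702.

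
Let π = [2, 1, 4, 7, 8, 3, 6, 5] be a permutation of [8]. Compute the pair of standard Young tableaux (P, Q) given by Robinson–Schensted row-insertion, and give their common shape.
P = [1, 3, 5, 8] / [2, 4, 6] / [7];  Q = [1, 3, 4, 5] / [2, 6, 7] / [8];  common shape = (4, 3, 1)

Row-insert the values π_1, π_2, … into P one at a time, bumping the leftmost entry strictly greater than the inserted value down to the next row. The recording tableau Q records, in position (i, j), the step at which that cell was added to P.
  Insert 2 (step 1): P = [2];  Q = [1]
  Insert 1 (step 2): P = [1] / [2];  Q = [1] / [2]
  Insert 4 (step 3): P = [1, 4] / [2];  Q = [1, 3] / [2]
  Insert 7 (step 4): P = [1, 4, 7] / [2];  Q = [1, 3, 4] / [2]
  Insert 8 (step 5): P = [1, 4, 7, 8] / [2];  Q = [1, 3, 4, 5] / [2]
  Insert 3 (step 6): P = [1, 3, 7, 8] / [2, 4];  Q = [1, 3, 4, 5] / [2, 6]
  Insert 6 (step 7): P = [1, 3, 6, 8] / [2, 4, 7];  Q = [1, 3, 4, 5] / [2, 6, 7]
  Insert 5 (step 8): P = [1, 3, 5, 8] / [2, 4, 6] / [7];  Q = [1, 3, 4, 5] / [2, 6, 7] / [8]
Final shape: (4, 3, 1).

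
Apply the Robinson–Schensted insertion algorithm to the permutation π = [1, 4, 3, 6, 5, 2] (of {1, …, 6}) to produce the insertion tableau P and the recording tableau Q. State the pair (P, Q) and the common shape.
P = [1, 2, 5] / [3, 6] / [4];  Q = [1, 2, 4] / [3, 5] / [6];  common shape = (3, 2, 1)

Row-insert the values π_1, π_2, … into P one at a time, bumping the leftmost entry strictly greater than the inserted value down to the next row. The recording tableau Q records, in position (i, j), the step at which that cell was added to P.
  Insert 1 (step 1): P = [1];  Q = [1]
  Insert 4 (step 2): P = [1, 4];  Q = [1, 2]
  Insert 3 (step 3): P = [1, 3] / [4];  Q = [1, 2] / [3]
  Insert 6 (step 4): P = [1, 3, 6] / [4];  Q = [1, 2, 4] / [3]
  Insert 5 (step 5): P = [1, 3, 5] / [4, 6];  Q = [1, 2, 4] / [3, 5]
  Insert 2 (step 6): P = [1, 2, 5] / [3, 6] / [4];  Q = [1, 2, 4] / [3, 5] / [6]
Final shape: (3, 2, 1).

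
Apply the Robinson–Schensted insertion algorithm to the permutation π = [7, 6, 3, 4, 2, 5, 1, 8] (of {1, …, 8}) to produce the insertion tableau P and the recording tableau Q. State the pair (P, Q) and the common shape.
P = [1, 4, 5, 8] / [2] / [3] / [6] / [7];  Q = [1, 4, 6, 8] / [2] / [3] / [5] / [7];  common shape = (4, 1, 1, 1, 1)

Row-insert the values π_1, π_2, … into P one at a time, bumping the leftmost entry strictly greater than the inserted value down to the next row. The recording tableau Q records, in position (i, j), the step at which that cell was added to P.
  Insert 7 (step 1): P = [7];  Q = [1]
  Insert 6 (step 2): P = [6] / [7];  Q = [1] / [2]
  Insert 3 (step 3): P = [3] / [6] / [7];  Q = [1] / [2] / [3]
  Insert 4 (step 4): P = [3, 4] / [6] / [7];  Q = [1, 4] / [2] / [3]
  Insert 2 (step 5): P = [2, 4] / [3] / [6] / [7];  Q = [1, 4] / [2] / [3] / [5]
  Insert 5 (step 6): P = [2, 4, 5] / [3] / [6] / [7];  Q = [1, 4, 6] / [2] / [3] / [5]
  Insert 1 (step 7): P = [1, 4, 5] / [2] / [3] / [6] / [7];  Q = [1, 4, 6] / [2] / [3] / [5] / [7]
  Insert 8 (step 8): P = [1, 4, 5, 8] / [2] / [3] / [6] / [7];  Q = [1, 4, 6, 8] / [2] / [3] / [5] / [7]
Final shape: (4, 1, 1, 1, 1).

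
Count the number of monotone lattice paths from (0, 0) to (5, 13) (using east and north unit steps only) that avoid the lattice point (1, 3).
Number of paths = 4564

Total paths from (0, 0) to (5, 13): C(18, 5) = 8568. Paths through (1, 3): (paths (0, 0) → (1, 3)) × (paths (1, 3) → (5, 13)) = C(4, 1) · C(14, 4) = 4 · 1001 = 4004. Avoidance count = 8568 − 4004 = 4564.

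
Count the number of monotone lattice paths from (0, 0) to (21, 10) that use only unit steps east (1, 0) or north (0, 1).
Number of paths = 44352165

A monotone lattice path from (0, 0) to (21, 10) consists of 21 east steps and 10 north steps in some order, so it is determined by which 21 of the 31 steps are east. The count is C(31, 21) = 44352165.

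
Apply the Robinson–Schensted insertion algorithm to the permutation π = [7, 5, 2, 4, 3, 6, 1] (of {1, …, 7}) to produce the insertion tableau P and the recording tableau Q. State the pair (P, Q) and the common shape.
P = [1, 3, 6] / [2] / [4] / [5] / [7];  Q = [1, 4, 6] / [2] / [3] / [5] / [7];  common shape = (3, 1, 1, 1, 1)

Row-insert the values π_1, π_2, … into P one at a time, bumping the leftmost entry strictly greater than the inserted value down to the next row. The recording tableau Q records, in position (i, j), the step at which that cell was added to P.
  Insert 7 (step 1): P = [7];  Q = [1]
  Insert 5 (step 2): P = [5] / [7];  Q = [1] / [2]
  Insert 2 (step 3): P = [2] / [5] / [7];  Q = [1] / [2] / [3]
  Insert 4 (step 4): P = [2, 4] / [5] / [7];  Q = [1, 4] / [2] / [3]
  Insert 3 (step 5): P = [2, 3] / [4] / [5] / [7];  Q = [1, 4] / [2] / [3] / [5]
  Insert 6 (step 6): P = [2, 3, 6] / [4] / [5] / [7];  Q = [1, 4, 6] / [2] / [3] / [5]
  Insert 1 (step 7): P = [1, 3, 6] / [2] / [4] / [5] / [7];  Q = [1, 4, 6] / [2] / [3] / [5] / [7]
Final shape: (3, 1, 1, 1, 1).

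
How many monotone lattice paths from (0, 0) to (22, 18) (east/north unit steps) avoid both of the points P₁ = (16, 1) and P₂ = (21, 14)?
Number of paths = 101779476981

Inclusion–exclusion. Total paths: C(40, 22) = 113380261800. Through P₁: C(17, 16)·C(23, 6) = 1716099. Through P₂: C(35, 21)·C(5, 1) = 11599797000. Since P₁ is strictly southwest of P₂, a monotone path through both must visit P₁ then P₂; paths through both = C(17, 16)·C(18, 5)·C(5, 1) = 728280. Avoid both = 113380261800 − 1716099 − 11599797000 + 728280 = 101779476981.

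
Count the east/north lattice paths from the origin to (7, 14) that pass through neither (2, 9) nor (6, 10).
Number of paths = 63755

Inclusion–exclusion. Total paths: C(21, 7) = 116280. Through P₁: C(11, 2)·C(10, 5) = 13860. Through P₂: C(16, 6)·C(5, 1) = 40040. Since P₁ is strictly southwest of P₂, a monotone path through both must visit P₁ then P₂; paths through both = C(11, 2)·C(5, 4)·C(5, 1) = 1375. Avoid both = 116280 − 13860 − 40040 + 1375 = 63755.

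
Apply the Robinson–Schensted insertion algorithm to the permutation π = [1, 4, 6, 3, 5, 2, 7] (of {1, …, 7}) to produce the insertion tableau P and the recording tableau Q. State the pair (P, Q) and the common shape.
P = [1, 2, 5, 7] / [3, 6] / [4];  Q = [1, 2, 3, 7] / [4, 5] / [6];  common shape = (4, 2, 1)

Row-insert the values π_1, π_2, … into P one at a time, bumping the leftmost entry strictly greater than the inserted value down to the next row. The recording tableau Q records, in position (i, j), the step at which that cell was added to P.
  Insert 1 (step 1): P = [1];  Q = [1]
  Insert 4 (step 2): P = [1, 4];  Q = [1, 2]
  Insert 6 (step 3): P = [1, 4, 6];  Q = [1, 2, 3]
  Insert 3 (step 4): P = [1, 3, 6] / [4];  Q = [1, 2, 3] / [4]
  Insert 5 (step 5): P = [1, 3, 5] / [4, 6];  Q = [1, 2, 3] / [4, 5]
  Insert 2 (step 6): P = [1, 2, 5] / [3, 6] / [4];  Q = [1, 2, 3] / [4, 5] / [6]
  Insert 7 (step 7): P = [1, 2, 5, 7] / [3, 6] / [4];  Q = [1, 2, 3, 7] / [4, 5] / [6]
Final shape: (4, 2, 1).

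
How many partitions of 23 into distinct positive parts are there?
q(23) = 104

A partition into distinct parts is a strictly decreasing sequence summing to n. The recurrence d(n, m) = d(n, m−1) + d(n−m, m−1) (use part m at most once) with q(n) = d(n, n) gives q(23) = 104. (Euler's theorem: # distinct-part partitions = # odd-part partitions.)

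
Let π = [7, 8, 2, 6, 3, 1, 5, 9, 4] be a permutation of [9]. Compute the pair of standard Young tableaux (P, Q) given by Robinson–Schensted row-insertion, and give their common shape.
P = [1, 3, 4, 9] / [2, 5] / [6, 8] / [7];  Q = [1, 2, 7, 8] / [3, 4] / [5, 9] / [6];  common shape = (4, 2, 2, 1)

Row-insert the values π_1, π_2, … into P one at a time, bumping the leftmost entry strictly greater than the inserted value down to the next row. The recording tableau Q records, in position (i, j), the step at which that cell was added to P.
  Insert 7 (step 1): P = [7];  Q = [1]
  Insert 8 (step 2): P = [7, 8];  Q = [1, 2]
  Insert 2 (step 3): P = [2, 8] / [7];  Q = [1, 2] / [3]
  Insert 6 (step 4): P = [2, 6] / [7, 8];  Q = [1, 2] / [3, 4]
  Insert 3 (step 5): P = [2, 3] / [6, 8] / [7];  Q = [1, 2] / [3, 4] / [5]
  Insert 1 (step 6): P = [1, 3] / [2, 8] / [6] / [7];  Q = [1, 2] / [3, 4] / [5] / [6]
  Insert 5 (step 7): P = [1, 3, 5] / [2, 8] / [6] / [7];  Q = [1, 2, 7] / [3, 4] / [5] / [6]
  Insert 9 (step 8): P = [1, 3, 5, 9] / [2, 8] / [6] / [7];  Q = [1, 2, 7, 8] / [3, 4] / [5] / [6]
  Insert 4 (step 9): P = [1, 3, 4, 9] / [2, 5] / [6, 8] / [7];  Q = [1, 2, 7, 8] / [3, 4] / [5, 9] / [6]
Final shape: (4, 2, 2, 1).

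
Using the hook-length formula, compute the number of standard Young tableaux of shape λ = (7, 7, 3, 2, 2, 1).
# SYT of shape (7, 7, 3, 2, 2, 1) = 1357956600

Hook-length formula: f^λ = n! / Π hook(c), product over all cells c of the Young diagram. For λ = (7, 7, 3, 2, 2, 1), n = 22 boxes. Hook lengths by row (left-to-right, top-to-bottom): [12, 10, 7, 5, 4, 3, 2]; [11, 9, 6, 4, 3, 2, 1]; [6, 4, 1]; [4, 2]; [3, 1]; [1]. Product of hooks = 827714764800. So f^λ = 22! / 827714764800 = 1124000727777607680000 / 827714764800 = 1357956600.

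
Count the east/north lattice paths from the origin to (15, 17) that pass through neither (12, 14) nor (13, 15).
Number of paths = 263808160

Inclusion–exclusion. Total paths: C(32, 15) = 565722720. Through P₁: C(26, 12)·C(6, 3) = 193154000. Through P₂: C(28, 13)·C(4, 2) = 224652960. Since P₁ is strictly southwest of P₂, a monotone path through both must visit P₁ then P₂; paths through both = C(26, 12)·C(2, 1)·C(4, 2) = 115892400. Avoid both = 565722720 − 193154000 − 224652960 + 115892400 = 263808160.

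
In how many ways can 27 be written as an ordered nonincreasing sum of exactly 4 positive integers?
p(27, 4 parts) = 150

Partitions of n into exactly k parts are in bijection with partitions of n − k into at most k parts (subtract 1 from each part). So p(27, exactly 4) = p(23, parts ≤ 4). Computing via the recurrence p(m, j) = p(m, j−1) + p(m−j, j) gives 150.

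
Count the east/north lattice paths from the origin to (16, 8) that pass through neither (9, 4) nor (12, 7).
Number of paths = 319081

Inclusion–exclusion. Total paths: C(24, 16) = 735471. Through P₁: C(13, 9)·C(11, 7) = 235950. Through P₂: C(19, 12)·C(5, 4) = 251940. Since P₁ is strictly southwest of P₂, a monotone path through both must visit P₁ then P₂; paths through both = C(13, 9)·C(6, 3)·C(5, 4) = 71500. Avoid both = 735471 − 235950 − 251940 + 71500 = 319081.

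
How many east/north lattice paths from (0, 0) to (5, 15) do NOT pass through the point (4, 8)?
Number of paths = 11544

Total paths from (0, 0) to (5, 15): C(20, 5) = 15504. Paths through (4, 8): (paths (0, 0) → (4, 8)) × (paths (4, 8) → (5, 15)) = C(12, 4) · C(8, 1) = 495 · 8 = 3960. Avoidance count = 15504 − 3960 = 11544.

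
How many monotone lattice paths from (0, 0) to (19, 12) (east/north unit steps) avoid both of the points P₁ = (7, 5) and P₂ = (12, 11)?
Number of paths = 93323837

Inclusion–exclusion. Total paths: C(31, 19) = 141120525. Through P₁: C(12, 7)·C(19, 12) = 39907296. Through P₂: C(23, 12)·C(8, 7) = 10816624. Since P₁ is strictly southwest of P₂, a monotone path through both must visit P₁ then P₂; paths through both = C(12, 7)·C(11, 5)·C(8, 7) = 2927232. Avoid both = 141120525 − 39907296 − 10816624 + 2927232 = 93323837.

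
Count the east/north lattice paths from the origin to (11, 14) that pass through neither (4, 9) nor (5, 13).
Number of paths = 3856169

Inclusion–exclusion. Total paths: C(25, 11) = 4457400. Through P₁: C(13, 4)·C(12, 7) = 566280. Through P₂: C(18, 5)·C(7, 6) = 59976. Since P₁ is strictly southwest of P₂, a monotone path through both must visit P₁ then P₂; paths through both = C(13, 4)·C(5, 1)·C(7, 6) = 25025. Avoid both = 4457400 − 566280 − 59976 + 25025 = 3856169.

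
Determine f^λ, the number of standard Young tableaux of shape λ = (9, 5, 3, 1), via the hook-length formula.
# SYT of shape (9, 5, 3, 1) = 2625480

Hook-length formula: f^λ = n! / Π hook(c), product over all cells c of the Young diagram. For λ = (9, 5, 3, 1), n = 18 boxes. Hook lengths by row (left-to-right, top-to-bottom): [12, 10, 9, 7, 6, 4, 3, 2, 1]; [7, 5, 4, 2, 1]; [4, 2, 1]; [1]. Product of hooks = 2438553600. So f^λ = 18! / 2438553600 = 6402373705728000 / 2438553600 = 2625480.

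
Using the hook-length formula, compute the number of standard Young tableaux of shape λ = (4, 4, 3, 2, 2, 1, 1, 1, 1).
# SYT of shape (4, 4, 3, 2, 2, 1, 1, 1, 1) = 12597000

Hook-length formula: f^λ = n! / Π hook(c), product over all cells c of the Young diagram. For λ = (4, 4, 3, 2, 2, 1, 1, 1, 1), n = 19 boxes. Hook lengths by row (left-to-right, top-to-bottom): [12, 7, 4, 2]; [11, 6, 3, 1]; [9, 4, 1]; [7, 2]; [6, 1]; [4]; [3]; [2]; [1]. Product of hooks = 9656672256. So f^λ = 19! / 9656672256 = 121645100408832000 / 9656672256 = 12597000.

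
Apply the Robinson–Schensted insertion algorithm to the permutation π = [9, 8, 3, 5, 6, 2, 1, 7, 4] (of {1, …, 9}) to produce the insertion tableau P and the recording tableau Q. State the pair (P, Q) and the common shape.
P = [1, 4, 6, 7] / [2, 5] / [3] / [8] / [9];  Q = [1, 4, 5, 8] / [2, 9] / [3] / [6] / [7];  common shape = (4, 2, 1, 1, 1)

Row-insert the values π_1, π_2, … into P one at a time, bumping the leftmost entry strictly greater than the inserted value down to the next row. The recording tableau Q records, in position (i, j), the step at which that cell was added to P.
  Insert 9 (step 1): P = [9];  Q = [1]
  Insert 8 (step 2): P = [8] / [9];  Q = [1] / [2]
  Insert 3 (step 3): P = [3] / [8] / [9];  Q = [1] / [2] / [3]
  Insert 5 (step 4): P = [3, 5] / [8] / [9];  Q = [1, 4] / [2] / [3]
  Insert 6 (step 5): P = [3, 5, 6] / [8] / [9];  Q = [1, 4, 5] / [2] / [3]
  Insert 2 (step 6): P = [2, 5, 6] / [3] / [8] / [9];  Q = [1, 4, 5] / [2] / [3] / [6]
  Insert 1 (step 7): P = [1, 5, 6] / [2] / [3] / [8] / [9];  Q = [1, 4, 5] / [2] / [3] / [6] / [7]
  Insert 7 (step 8): P = [1, 5, 6, 7] / [2] / [3] / [8] / [9];  Q = [1, 4, 5, 8] / [2] / [3] / [6] / [7]
  Insert 4 (step 9): P = [1, 4, 6, 7] / [2, 5] / [3] / [8] / [9];  Q = [1, 4, 5, 8] / [2, 9] / [3] / [6] / [7]
Final shape: (4, 2, 1, 1, 1).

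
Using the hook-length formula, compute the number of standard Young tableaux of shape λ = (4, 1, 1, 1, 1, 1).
# SYT of shape (4, 1, 1, 1, 1, 1) = 56

Hook-length formula: f^λ = n! / Π hook(c), product over all cells c of the Young diagram. For λ = (4, 1, 1, 1, 1, 1), n = 9 boxes. Hook lengths by row (left-to-right, top-to-bottom): [9, 3, 2, 1]; [5]; [4]; [3]; [2]; [1]. Product of hooks = 6480. So f^λ = 9! / 6480 = 362880 / 6480 = 56.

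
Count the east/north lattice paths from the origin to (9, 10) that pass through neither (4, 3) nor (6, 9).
Number of paths = 48558

Inclusion–exclusion. Total paths: C(19, 9) = 92378. Through P₁: C(7, 4)·C(12, 5) = 27720. Through P₂: C(15, 6)·C(4, 3) = 20020. Since P₁ is strictly southwest of P₂, a monotone path through both must visit P₁ then P₂; paths through both = C(7, 4)·C(8, 2)·C(4, 3) = 3920. Avoid both = 92378 − 27720 − 20020 + 3920 = 48558.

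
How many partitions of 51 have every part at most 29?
p(51, parts ≤ 29) = 236437

Use the recurrence p(n, m) = p(n, m−1) + p(n−m, m): either the largest part is < m (count p(n, m−1)) or the largest part is exactly m (remove one copy of m, count p(n−m, m)). With p(0, ·) = 1 this gives p(51, parts ≤ 29) = 236437. (By conjugating Young diagrams, this also counts partitions of 51 into at most 29 parts.)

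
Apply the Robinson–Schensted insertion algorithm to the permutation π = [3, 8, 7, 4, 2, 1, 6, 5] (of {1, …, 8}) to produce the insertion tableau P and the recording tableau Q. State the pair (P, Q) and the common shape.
P = [1, 4, 5] / [2, 6] / [3] / [7] / [8];  Q = [1, 2, 7] / [3, 8] / [4] / [5] / [6];  common shape = (3, 2, 1, 1, 1)

Row-insert the values π_1, π_2, … into P one at a time, bumping the leftmost entry strictly greater than the inserted value down to the next row. The recording tableau Q records, in position (i, j), the step at which that cell was added to P.
  Insert 3 (step 1): P = [3];  Q = [1]
  Insert 8 (step 2): P = [3, 8];  Q = [1, 2]
  Insert 7 (step 3): P = [3, 7] / [8];  Q = [1, 2] / [3]
  Insert 4 (step 4): P = [3, 4] / [7] / [8];  Q = [1, 2] / [3] / [4]
  Insert 2 (step 5): P = [2, 4] / [3] / [7] / [8];  Q = [1, 2] / [3] / [4] / [5]
  Insert 1 (step 6): P = [1, 4] / [2] / [3] / [7] / [8];  Q = [1, 2] / [3] / [4] / [5] / [6]
  Insert 6 (step 7): P = [1, 4, 6] / [2] / [3] / [7] / [8];  Q = [1, 2, 7] / [3] / [4] / [5] / [6]
  Insert 5 (step 8): P = [1, 4, 5] / [2, 6] / [3] / [7] / [8];  Q = [1, 2, 7] / [3, 8] / [4] / [5] / [6]
Final shape: (3, 2, 1, 1, 1).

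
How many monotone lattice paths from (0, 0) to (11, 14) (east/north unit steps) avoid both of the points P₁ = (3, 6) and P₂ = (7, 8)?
Number of paths = 2289570

Inclusion–exclusion. Total paths: C(25, 11) = 4457400. Through P₁: C(9, 3)·C(16, 8) = 1081080. Through P₂: C(15, 7)·C(10, 4) = 1351350. Since P₁ is strictly southwest of P₂, a monotone path through both must visit P₁ then P₂; paths through both = C(9, 3)·C(6, 4)·C(10, 4) = 264600. Avoid both = 4457400 − 1081080 − 1351350 + 264600 = 2289570.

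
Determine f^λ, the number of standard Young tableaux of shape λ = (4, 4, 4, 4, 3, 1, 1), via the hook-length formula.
# SYT of shape (4, 4, 4, 4, 3, 1, 1) = 69837768

Hook-length formula: f^λ = n! / Π hook(c), product over all cells c of the Young diagram. For λ = (4, 4, 4, 4, 3, 1, 1), n = 21 boxes. Hook lengths by row (left-to-right, top-to-bottom): [10, 7, 6, 4]; [9, 6, 5, 3]; [8, 5, 4, 2]; [7, 4, 3, 1]; [5, 2, 1]; [2]; [1]. Product of hooks = 731566080000. So f^λ = 21! / 731566080000 = 51090942171709440000 / 731566080000 = 69837768.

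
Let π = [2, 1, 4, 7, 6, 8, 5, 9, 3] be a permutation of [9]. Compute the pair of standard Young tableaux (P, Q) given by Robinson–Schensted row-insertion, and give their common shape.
P = [1, 3, 5, 8, 9] / [2, 4] / [6] / [7];  Q = [1, 3, 4, 6, 8] / [2, 5] / [7] / [9];  common shape = (5, 2, 1, 1)

Row-insert the values π_1, π_2, … into P one at a time, bumping the leftmost entry strictly greater than the inserted value down to the next row. The recording tableau Q records, in position (i, j), the step at which that cell was added to P.
  Insert 2 (step 1): P = [2];  Q = [1]
  Insert 1 (step 2): P = [1] / [2];  Q = [1] / [2]
  Insert 4 (step 3): P = [1, 4] / [2];  Q = [1, 3] / [2]
  Insert 7 (step 4): P = [1, 4, 7] / [2];  Q = [1, 3, 4] / [2]
  Insert 6 (step 5): P = [1, 4, 6] / [2, 7];  Q = [1, 3, 4] / [2, 5]
  Insert 8 (step 6): P = [1, 4, 6, 8] / [2, 7];  Q = [1, 3, 4, 6] / [2, 5]
  Insert 5 (step 7): P = [1, 4, 5, 8] / [2, 6] / [7];  Q = [1, 3, 4, 6] / [2, 5] / [7]
  Insert 9 (step 8): P = [1, 4, 5, 8, 9] / [2, 6] / [7];  Q = [1, 3, 4, 6, 8] / [2, 5] / [7]
  Insert 3 (step 9): P = [1, 3, 5, 8, 9] / [2, 4] / [6] / [7];  Q = [1, 3, 4, 6, 8] / [2, 5] / [7] / [9]
Final shape: (5, 2, 1, 1).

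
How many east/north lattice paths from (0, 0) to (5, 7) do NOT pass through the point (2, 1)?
Number of paths = 540

Total paths from (0, 0) to (5, 7): C(12, 5) = 792. Paths through (2, 1): (paths (0, 0) → (2, 1)) × (paths (2, 1) → (5, 7)) = C(3, 2) · C(9, 3) = 3 · 84 = 252. Avoidance count = 792 − 252 = 540.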